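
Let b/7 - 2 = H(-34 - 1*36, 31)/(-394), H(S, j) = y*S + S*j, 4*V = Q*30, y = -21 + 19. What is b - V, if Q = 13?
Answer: -18689/394 ≈ -47.434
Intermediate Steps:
y = -2
V = 195/2 (V = (13*30)/4 = (¼)*390 = 195/2 ≈ 97.500)
H(S, j) = -2*S + S*j
b = 9863/197 (b = 14 + 7*(((-34 - 1*36)*(-2 + 31))/(-394)) = 14 + 7*(((-34 - 36)*29)*(-1/394)) = 14 + 7*(-70*29*(-1/394)) = 14 + 7*(-2030*(-1/394)) = 14 + 7*(1015/197) = 14 + 7105/197 = 9863/197 ≈ 50.066)
b - V = 9863/197 - 1*195/2 = 9863/197 - 195/2 = -18689/394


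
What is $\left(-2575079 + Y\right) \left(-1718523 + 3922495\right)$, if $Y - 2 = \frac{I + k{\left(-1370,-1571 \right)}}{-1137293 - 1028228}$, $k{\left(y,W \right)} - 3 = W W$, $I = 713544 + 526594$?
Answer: $- \frac{12290200871534203628}{2165521} \approx -5.6754 \cdot 10^{12}$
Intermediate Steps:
$I = 1240138$
$k{\left(y,W \right)} = 3 + W^{2}$ ($k{\left(y,W \right)} = 3 + W W = 3 + W^{2}$)
$Y = \frac{622860}{2165521}$ ($Y = 2 + \frac{1240138 + \left(3 + \left(-1571\right)^{2}\right)}{-1137293 - 1028228} = 2 + \frac{1240138 + \left(3 + 2468041\right)}{-2165521} = 2 + \left(1240138 + 2468044\right) \left(- \frac{1}{2165521}\right) = 2 + 3708182 \left(- \frac{1}{2165521}\right) = 2 - \frac{3708182}{2165521} = \frac{622860}{2165521} \approx 0.28763$)
$\left(-2575079 + Y\right) \left(-1718523 + 3922495\right) = \left(-2575079 + \frac{622860}{2165521}\right) \left(-1718523 + 3922495\right) = \left(- \frac{5576387028299}{2165521}\right) 2203972 = - \frac{12290200871534203628}{2165521}$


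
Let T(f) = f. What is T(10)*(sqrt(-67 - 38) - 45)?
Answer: -450 + 10*I*sqrt(105) ≈ -450.0 + 102.47*I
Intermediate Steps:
T(10)*(sqrt(-67 - 38) - 45) = 10*(sqrt(-67 - 38) - 45) = 10*(sqrt(-105) - 45) = 10*(I*sqrt(105) - 45) = 10*(-45 + I*sqrt(105)) = -450 + 10*I*sqrt(105)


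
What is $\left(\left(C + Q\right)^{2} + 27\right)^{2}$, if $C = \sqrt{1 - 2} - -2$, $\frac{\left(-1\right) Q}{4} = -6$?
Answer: $490100 + 73008 i \approx 4.901 \cdot 10^{5} + 73008.0 i$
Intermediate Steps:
$Q = 24$ ($Q = \left(-4\right) \left(-6\right) = 24$)
$C = 2 + i$ ($C = \sqrt{-1} + 2 = i + 2 = 2 + i \approx 2.0 + 1.0 i$)
$\left(\left(C + Q\right)^{2} + 27\right)^{2} = \left(\left(\left(2 + i\right) + 24\right)^{2} + 27\right)^{2} = \left(\left(26 + i\right)^{2} + 27\right)^{2} = \left(27 + \left(26 + i\right)^{2}\right)^{2}$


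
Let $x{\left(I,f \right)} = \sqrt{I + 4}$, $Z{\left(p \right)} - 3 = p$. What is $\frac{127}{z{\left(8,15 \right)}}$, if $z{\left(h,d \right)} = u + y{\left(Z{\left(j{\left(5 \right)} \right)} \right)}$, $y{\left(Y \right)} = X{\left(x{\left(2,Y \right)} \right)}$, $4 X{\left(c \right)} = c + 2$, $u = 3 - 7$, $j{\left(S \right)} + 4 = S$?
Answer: $- \frac{3556}{95} - \frac{254 \sqrt{6}}{95} \approx -43.981$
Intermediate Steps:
$j{\left(S \right)} = -4 + S$
$u = -4$ ($u = 3 - 7 = -4$)
$Z{\left(p \right)} = 3 + p$
$x{\left(I,f \right)} = \sqrt{4 + I}$
$X{\left(c \right)} = \frac{1}{2} + \frac{c}{4}$ ($X{\left(c \right)} = \frac{c + 2}{4} = \frac{2 + c}{4} = \frac{1}{2} + \frac{c}{4}$)
$y{\left(Y \right)} = \frac{1}{2} + \frac{\sqrt{6}}{4}$ ($y{\left(Y \right)} = \frac{1}{2} + \frac{\sqrt{4 + 2}}{4} = \frac{1}{2} + \frac{\sqrt{6}}{4}$)
$z{\left(h,d \right)} = - \frac{7}{2} + \frac{\sqrt{6}}{4}$ ($z{\left(h,d \right)} = -4 + \left(\frac{1}{2} + \frac{\sqrt{6}}{4}\right) = - \frac{7}{2} + \frac{\sqrt{6}}{4}$)
$\frac{127}{z{\left(8,15 \right)}} = \frac{127}{- \frac{7}{2} + \frac{\sqrt{6}}{4}}$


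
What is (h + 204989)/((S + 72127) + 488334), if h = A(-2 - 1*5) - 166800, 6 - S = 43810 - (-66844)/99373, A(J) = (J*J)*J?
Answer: 3760870558/51341689217 ≈ 0.073252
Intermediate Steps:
A(J) = J³ (A(J) = J²*J = J³)
S = -4353001736/99373 (S = 6 - (43810 - (-66844)/99373) = 6 - (43810 - 1*(-66844/99373)) = 6 - (43810 + 66844/99373) = 6 - 1*4353597974/99373 = 6 - 4353597974/99373 = -4353001736/99373 ≈ -43805.)
h = -167143 (h = (-2 - 1*5)³ - 166800 = (-2 - 5)³ - 166800 = (-7)³ - 166800 = -343 - 166800 = -167143)
(h + 204989)/((S + 72127) + 488334) = (-167143 + 204989)/((-4353001736/99373 + 72127) + 488334) = 37846/(2814474635/99373 + 488334) = 37846/(51341689217/99373) = 37846*(99373/51341689217) = 3760870558/51341689217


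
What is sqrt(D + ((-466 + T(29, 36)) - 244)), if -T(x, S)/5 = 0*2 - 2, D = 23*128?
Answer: 2*sqrt(561) ≈ 47.371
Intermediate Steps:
D = 2944
T(x, S) = 10 (T(x, S) = -5*(0*2 - 2) = -5*(0 - 2) = -5*(-2) = 10)
sqrt(D + ((-466 + T(29, 36)) - 244)) = sqrt(2944 + ((-466 + 10) - 244)) = sqrt(2944 + (-456 - 244)) = sqrt(2944 - 700) = sqrt(2244) = 2*sqrt(561)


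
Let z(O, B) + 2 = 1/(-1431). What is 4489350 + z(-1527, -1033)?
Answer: 6424256987/1431 ≈ 4.4893e+6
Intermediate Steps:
z(O, B) = -2863/1431 (z(O, B) = -2 + 1/(-1431) = -2 - 1/1431 = -2863/1431)
4489350 + z(-1527, -1033) = 4489350 - 2863/1431 = 6424256987/1431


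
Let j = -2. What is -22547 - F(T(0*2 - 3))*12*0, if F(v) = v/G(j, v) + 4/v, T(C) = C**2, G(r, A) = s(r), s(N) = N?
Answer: -22547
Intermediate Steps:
G(r, A) = r
F(v) = 4/v - v/2 (F(v) = v/(-2) + 4/v = v*(-1/2) + 4/v = -v/2 + 4/v = 4/v - v/2)
-22547 - F(T(0*2 - 3))*12*0 = -22547 - (4/((0*2 - 3)**2) - (0*2 - 3)**2/2)*12*0 = -22547 - (4/((0 - 3)**2) - (0 - 3)**2/2)*12*0 = -22547 - (4/((-3)**2) - 1/2*(-3)**2)*12*0 = -22547 - (4/9 - 1/2*9)*12*0 = -22547 - (4*(1/9) - 9/2)*12*0 = -22547 - (4/9 - 9/2)*12*0 = -22547 - (-73/18*12)*0 = -22547 - (-146)*0/3 = -22547 - 1*0 = -22547 + 0 = -22547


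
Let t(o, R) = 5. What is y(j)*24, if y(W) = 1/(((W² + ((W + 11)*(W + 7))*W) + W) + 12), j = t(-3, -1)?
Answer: 4/167 ≈ 0.023952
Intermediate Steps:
j = 5
y(W) = 1/(12 + W + W² + W*(7 + W)*(11 + W)) (y(W) = 1/(((W² + ((11 + W)*(7 + W))*W) + W) + 12) = 1/(((W² + ((7 + W)*(11 + W))*W) + W) + 12) = 1/(((W² + W*(7 + W)*(11 + W)) + W) + 12) = 1/((W + W² + W*(7 + W)*(11 + W)) + 12) = 1/(12 + W + W² + W*(7 + W)*(11 + W)))
y(j)*24 = 24/(12 + 5³ + 19*5² + 78*5) = 24/(12 + 125 + 19*25 + 390) = 24/(12 + 125 + 475 + 390) = 24/1002 = (1/1002)*24 = 4/167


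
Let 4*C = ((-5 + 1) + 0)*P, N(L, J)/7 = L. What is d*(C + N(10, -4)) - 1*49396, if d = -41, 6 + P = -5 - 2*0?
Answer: -52717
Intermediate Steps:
P = -11 (P = -6 + (-5 - 2*0) = -6 + (-5 + 0) = -6 - 5 = -11)
N(L, J) = 7*L
C = 11 (C = (((-5 + 1) + 0)*(-11))/4 = ((-4 + 0)*(-11))/4 = (-4*(-11))/4 = (1/4)*44 = 11)
d*(C + N(10, -4)) - 1*49396 = -41*(11 + 7*10) - 1*49396 = -41*(11 + 70) - 49396 = -41*81 - 49396 = -3321 - 49396 = -52717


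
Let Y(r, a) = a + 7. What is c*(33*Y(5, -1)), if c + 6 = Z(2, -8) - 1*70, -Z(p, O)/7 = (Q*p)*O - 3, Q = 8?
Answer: 166518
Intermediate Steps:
Y(r, a) = 7 + a
Z(p, O) = 21 - 56*O*p (Z(p, O) = -7*((8*p)*O - 3) = -7*(8*O*p - 3) = -7*(-3 + 8*O*p) = 21 - 56*O*p)
c = 841 (c = -6 + ((21 - 56*(-8)*2) - 1*70) = -6 + ((21 + 896) - 70) = -6 + (917 - 70) = -6 + 847 = 841)
c*(33*Y(5, -1)) = 841*(33*(7 - 1)) = 841*(33*6) = 841*198 = 166518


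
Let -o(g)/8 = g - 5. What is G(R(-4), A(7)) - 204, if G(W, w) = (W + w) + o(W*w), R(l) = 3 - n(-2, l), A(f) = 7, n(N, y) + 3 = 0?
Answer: -487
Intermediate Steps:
n(N, y) = -3 (n(N, y) = -3 + 0 = -3)
o(g) = 40 - 8*g (o(g) = -8*(g - 5) = -8*(-5 + g) = 40 - 8*g)
R(l) = 6 (R(l) = 3 - 1*(-3) = 3 + 3 = 6)
G(W, w) = 40 + W + w - 8*W*w (G(W, w) = (W + w) + (40 - 8*W*w) = 40 + W + w - 8*W*w)
G(R(-4), A(7)) - 204 = (40 + 6 + 7 - 8*6*7) - 204 = (40 + 6 + 7 - 336) - 204 = -283 - 204 = -487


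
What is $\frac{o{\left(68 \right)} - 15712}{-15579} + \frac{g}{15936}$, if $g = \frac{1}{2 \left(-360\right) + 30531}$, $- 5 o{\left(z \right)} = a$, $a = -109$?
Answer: $\frac{4141063030799}{4111714370880} \approx 1.0071$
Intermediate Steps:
$o{\left(z \right)} = \frac{109}{5}$ ($o{\left(z \right)} = \left(- \frac{1}{5}\right) \left(-109\right) = \frac{109}{5}$)
$g = \frac{1}{29811}$ ($g = \frac{1}{-720 + 30531} = \frac{1}{29811} \approx 3.3545 \cdot 10^{-5}$)
$\frac{o{\left(68 \right)} - 15712}{-15579} + \frac{g}{15936} = \frac{\frac{109}{5} - 15712}{-15579} + \frac{1}{29811 \cdot 15936} = \left(- \frac{78451}{5}\right) \left(- \frac{1}{15579}\right) + \frac{1}{29811} \cdot \frac{1}{15936} = \frac{78451}{77895} + \frac{1}{475068096} = \frac{4141063030799}{4111714370880}$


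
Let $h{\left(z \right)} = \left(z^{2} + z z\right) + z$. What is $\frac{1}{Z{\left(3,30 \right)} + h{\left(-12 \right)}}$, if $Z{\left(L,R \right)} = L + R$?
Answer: $\frac{1}{309} \approx 0.0032362$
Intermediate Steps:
$h{\left(z \right)} = z + 2 z^{2}$ ($h{\left(z \right)} = \left(z^{2} + z^{2}\right) + z = 2 z^{2} + z = z + 2 z^{2}$)
$\frac{1}{Z{\left(3,30 \right)} + h{\left(-12 \right)}} = \frac{1}{\left(3 + 30\right) - 12 \left(1 + 2 \left(-12\right)\right)} = \frac{1}{33 - 12 \left(1 - 24\right)} = \frac{1}{33 - -276} = \frac{1}{33 + 276} = \frac{1}{309}$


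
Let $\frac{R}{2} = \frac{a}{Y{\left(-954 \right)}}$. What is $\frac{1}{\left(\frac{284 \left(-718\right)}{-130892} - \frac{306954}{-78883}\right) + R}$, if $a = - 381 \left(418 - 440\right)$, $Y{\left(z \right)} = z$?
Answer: $- \frac{410424857031}{4975665037502} \approx -0.082486$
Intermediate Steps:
$a = 8382$ ($a = \left(-381\right) \left(-22\right) = 8382$)
$R = - \frac{2794}{159}$ ($R = 2 \frac{8382}{-954} = 2 \cdot 8382 \left(- \frac{1}{954}\right) = 2 \left(- \frac{1397}{159}\right) = - \frac{2794}{159} \approx -17.572$)
$\frac{1}{\left(\frac{284 \left(-718\right)}{-130892} - \frac{306954}{-78883}\right) + R} = \frac{1}{\left(\frac{284 \left(-718\right)}{-130892} - \frac{306954}{-78883}\right) - \frac{2794}{159}} = \frac{1}{\left(\left(-203912\right) \left(- \frac{1}{130892}\right) - - \frac{306954}{78883}\right) - \frac{2794}{159}} = \frac{1}{\left(\frac{50978}{32723} + \frac{306954}{78883}\right) - \frac{2794}{159}} = \frac{1}{\frac{14065753316}{2581288409} - \frac{2794}{159}} = \frac{1}{- \frac{4975665037502}{410424857031}} = - \frac{410424857031}{4975665037502}$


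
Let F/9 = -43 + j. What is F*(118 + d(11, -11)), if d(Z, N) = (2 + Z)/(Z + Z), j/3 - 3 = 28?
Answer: 587025/11 ≈ 53366.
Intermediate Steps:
j = 93 (j = 9 + 3*28 = 9 + 84 = 93)
d(Z, N) = (2 + Z)/(2*Z) (d(Z, N) = (2 + Z)/((2*Z)) = (2 + Z)*(1/(2*Z)) = (2 + Z)/(2*Z))
F = 450 (F = 9*(-43 + 93) = 9*50 = 450)
F*(118 + d(11, -11)) = 450*(118 + (1/2)*(2 + 11)/11) = 450*(118 + (1/2)*(1/11)*13) = 450*(118 + 13/22) = 450*(2609/22) = 587025/11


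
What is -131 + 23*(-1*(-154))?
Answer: 3411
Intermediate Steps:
-131 + 23*(-1*(-154)) = -131 + 23*154 = -131 + 3542 = 3411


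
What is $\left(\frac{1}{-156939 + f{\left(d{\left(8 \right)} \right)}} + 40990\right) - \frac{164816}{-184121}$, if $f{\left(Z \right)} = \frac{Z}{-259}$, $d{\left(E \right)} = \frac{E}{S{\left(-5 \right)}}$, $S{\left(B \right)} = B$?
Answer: $\frac{1533879911304725487}{37420015003637} \approx 40991.0$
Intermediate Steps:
$d{\left(E \right)} = - \frac{E}{5}$ ($d{\left(E \right)} = \frac{E}{-5} = E \left(- \frac{1}{5}\right) = - \frac{E}{5}$)
$f{\left(Z \right)} = - \frac{Z}{259}$ ($f{\left(Z \right)} = Z \left(- \frac{1}{259}\right) = - \frac{Z}{259}$)
$\left(\frac{1}{-156939 + f{\left(d{\left(8 \right)} \right)}} + 40990\right) - \frac{164816}{-184121} = \left(\frac{1}{-156939 - \frac{\left(- \frac{1}{5}\right) 8}{259}} + 40990\right) - \frac{164816}{-184121} = \left(\frac{1}{-156939 - - \frac{8}{1295}} + 40990\right) - - \frac{164816}{184121} = \left(\frac{1}{-156939 + \frac{8}{1295}} + 40990\right) + \frac{164816}{184121} = \left(\frac{1}{- \frac{203235997}{1295}} + 40990\right) + \frac{164816}{184121} = \left(- \frac{1295}{203235997} + 40990\right) + \frac{164816}{184121} = \frac{8330643515735}{203235997} + \frac{164816}{184121} = \frac{1533879911304725487}{37420015003637}$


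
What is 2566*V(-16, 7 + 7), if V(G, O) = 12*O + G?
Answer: 390032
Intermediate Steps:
V(G, O) = G + 12*O
2566*V(-16, 7 + 7) = 2566*(-16 + 12*(7 + 7)) = 2566*(-16 + 12*14) = 2566*(-16 + 168) = 2566*152 = 390032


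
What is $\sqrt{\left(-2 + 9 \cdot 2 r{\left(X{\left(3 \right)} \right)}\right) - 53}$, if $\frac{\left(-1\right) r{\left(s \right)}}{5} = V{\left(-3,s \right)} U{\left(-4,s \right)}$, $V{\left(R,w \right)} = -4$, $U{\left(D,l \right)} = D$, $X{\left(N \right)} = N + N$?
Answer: $i \sqrt{1495} \approx 38.665 i$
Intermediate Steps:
$X{\left(N \right)} = 2 N$
$r{\left(s \right)} = -80$ ($r{\left(s \right)} = - 5 \left(\left(-4\right) \left(-4\right)\right) = \left(-5\right) 16 = -80$)
$\sqrt{\left(-2 + 9 \cdot 2 r{\left(X{\left(3 \right)} \right)}\right) - 53} = \sqrt{\left(-2 + 9 \cdot 2 \left(-80\right)\right) - 53} = \sqrt{\left(-2 + 9 \left(-160\right)\right) - 53} = \sqrt{\left(-2 - 1440\right) - 53} = \sqrt{-1442 - 53} = \sqrt{-1495} = i \sqrt{1495}$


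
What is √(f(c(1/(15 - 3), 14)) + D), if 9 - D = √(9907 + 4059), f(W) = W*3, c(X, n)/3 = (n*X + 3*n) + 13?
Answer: √(2058 - 4*√13966)/2 ≈ 19.908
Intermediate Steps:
c(X, n) = 39 + 9*n + 3*X*n (c(X, n) = 3*((n*X + 3*n) + 13) = 3*((X*n + 3*n) + 13) = 3*((3*n + X*n) + 13) = 3*(13 + 3*n + X*n) = 39 + 9*n + 3*X*n)
f(W) = 3*W
D = 9 - √13966 (D = 9 - √(9907 + 4059) = 9 - √13966 ≈ -109.18)
√(f(c(1/(15 - 3), 14)) + D) = √(3*(39 + 9*14 + 3*14/(15 - 3)) + (9 - √13966)) = √(3*(39 + 126 + 3*14/12) + (9 - √13966)) = √(3*(39 + 126 + 3*(1/12)*14) + (9 - √13966)) = √(3*(39 + 126 + 7/2) + (9 - √13966)) = √(3*(337/2) + (9 - √13966)) = √(1011/2 + (9 - √13966)) = √(1029/2 - √13966)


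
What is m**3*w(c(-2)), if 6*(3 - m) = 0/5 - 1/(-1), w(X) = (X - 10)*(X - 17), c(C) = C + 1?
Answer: 54043/12 ≈ 4503.6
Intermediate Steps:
c(C) = 1 + C
w(X) = (-17 + X)*(-10 + X) (w(X) = (-10 + X)*(-17 + X) = (-17 + X)*(-10 + X))
m = 17/6 (m = 3 - (0/5 - 1/(-1))/6 = 3 - (0*(1/5) - 1*(-1))/6 = 3 - (0 + 1)/6 = 3 - 1/6*1 = 3 - 1/6 = 17/6 ≈ 2.8333)
m**3*w(c(-2)) = (17/6)**3*(170 + (1 - 2)**2 - 27*(1 - 2)) = 4913*(170 + (-1)**2 - 27*(-1))/216 = 4913*(170 + 1 + 27)/216 = (4913/216)*198 = 54043/12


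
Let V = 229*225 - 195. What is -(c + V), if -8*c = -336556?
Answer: -186799/2 ≈ -93400.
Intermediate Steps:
c = 84139/2 (c = -⅛*(-336556) = 84139/2 ≈ 42070.)
V = 51330 (V = 51525 - 195 = 51330)
-(c + V) = -(84139/2 + 51330) = -1*186799/2 = -186799/2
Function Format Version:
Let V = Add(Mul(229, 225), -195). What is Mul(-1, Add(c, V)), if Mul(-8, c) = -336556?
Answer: Rational(-186799, 2) ≈ -93400.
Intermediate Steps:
c = Rational(84139, 2) (c = Mul(Rational(-1, 8), -336556) = Rational(84139, 2) ≈ 42070.)
V = 51330 (V = Add(51525, -195) = 51330)
Mul(-1, Add(c, V)) = Mul(-1, Add(Rational(84139, 2), 51330)) = Mul(-1, Rational(186799, 2)) = Rational(-186799, 2)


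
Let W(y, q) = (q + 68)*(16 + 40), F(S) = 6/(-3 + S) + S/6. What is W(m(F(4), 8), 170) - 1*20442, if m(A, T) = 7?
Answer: -7114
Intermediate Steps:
F(S) = 6/(-3 + S) + S/6 (F(S) = 6/(-3 + S) + S*(⅙) = 6/(-3 + S) + S/6)
W(y, q) = 3808 + 56*q (W(y, q) = (68 + q)*56 = 3808 + 56*q)
W(m(F(4), 8), 170) - 1*20442 = (3808 + 56*170) - 1*20442 = (3808 + 9520) - 20442 = 13328 - 20442 = -7114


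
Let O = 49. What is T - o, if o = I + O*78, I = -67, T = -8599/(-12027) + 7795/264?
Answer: -3942195013/1058376 ≈ -3724.8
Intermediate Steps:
T = 32006867/1058376 (T = -8599*(-1/12027) + 7795*(1/264) = 8599/12027 + 7795/264 = 32006867/1058376 ≈ 30.241)
o = 3755 (o = -67 + 49*78 = -67 + 3822 = 3755)
T - o = 32006867/1058376 - 1*3755 = 32006867/1058376 - 3755 = -3942195013/1058376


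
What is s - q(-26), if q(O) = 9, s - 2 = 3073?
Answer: 3066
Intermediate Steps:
s = 3075 (s = 2 + 3073 = 3075)
s - q(-26) = 3075 - 1*9 = 3075 - 9 = 3066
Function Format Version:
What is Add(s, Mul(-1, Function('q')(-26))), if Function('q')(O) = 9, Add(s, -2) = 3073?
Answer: 3066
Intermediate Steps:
s = 3075 (s = Add(2, 3073) = 3075)
Add(s, Mul(-1, Function('q')(-26))) = Add(3075, Mul(-1, 9)) = Add(3075, -9) = 3066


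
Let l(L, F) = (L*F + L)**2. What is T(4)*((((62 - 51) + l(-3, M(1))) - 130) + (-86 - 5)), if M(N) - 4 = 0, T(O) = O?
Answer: 60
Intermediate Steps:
M(N) = 4 (M(N) = 4 + 0 = 4)
l(L, F) = (L + F*L)**2 (l(L, F) = (F*L + L)**2 = (L + F*L)**2)
T(4)*((((62 - 51) + l(-3, M(1))) - 130) + (-86 - 5)) = 4*((((62 - 51) + (-3)**2*(1 + 4)**2) - 130) + (-86 - 5)) = 4*(((11 + 9*5**2) - 130) - 91) = 4*(((11 + 9*25) - 130) - 91) = 4*(((11 + 225) - 130) - 91) = 4*((236 - 130) - 91) = 4*(106 - 91) = 4*15 = 60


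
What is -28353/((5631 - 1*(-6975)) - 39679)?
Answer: 28353/27073 ≈ 1.0473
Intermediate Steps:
-28353/((5631 - 1*(-6975)) - 39679) = -28353/((5631 + 6975) - 39679) = -28353/(12606 - 39679) = -28353/(-27073) = -28353*(-1/27073) = 28353/27073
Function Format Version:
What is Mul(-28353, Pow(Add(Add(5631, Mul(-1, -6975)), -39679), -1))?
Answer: Rational(28353, 27073) ≈ 1.0473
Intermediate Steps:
Mul(-28353, Pow(Add(Add(5631, Mul(-1, -6975)), -39679), -1)) = Mul(-28353, Pow(Add(Add(5631, 6975), -39679), -1)) = Mul(-28353, Pow(Add(12606, -39679), -1)) = Mul(-28353, Pow(-27073, -1)) = Mul(-28353, Rational(-1, 27073)) = Rational(28353, 27073)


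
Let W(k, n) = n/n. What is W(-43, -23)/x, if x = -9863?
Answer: -1/9863 ≈ -0.00010139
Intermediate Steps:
W(k, n) = 1
W(-43, -23)/x = 1/(-9863) = 1*(-1/9863) = -1/9863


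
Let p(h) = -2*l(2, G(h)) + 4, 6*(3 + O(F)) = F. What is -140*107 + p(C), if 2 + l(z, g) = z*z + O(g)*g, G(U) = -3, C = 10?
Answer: -15001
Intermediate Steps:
O(F) = -3 + F/6
l(z, g) = -2 + z² + g*(-3 + g/6) (l(z, g) = -2 + (z*z + (-3 + g/6)*g) = -2 + (z² + g*(-3 + g/6)) = -2 + z² + g*(-3 + g/6))
p(h) = -21 (p(h) = -2*(-2 + 2² + (⅙)*(-3)*(-18 - 3)) + 4 = -2*(-2 + 4 + (⅙)*(-3)*(-21)) + 4 = -2*(-2 + 4 + 21/2) + 4 = -2*25/2 + 4 = -25 + 4 = -21)
-140*107 + p(C) = -140*107 - 21 = -14980 - 21 = -15001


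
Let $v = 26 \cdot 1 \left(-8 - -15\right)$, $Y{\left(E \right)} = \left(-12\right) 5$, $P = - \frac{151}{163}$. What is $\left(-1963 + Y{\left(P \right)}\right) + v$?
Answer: $-1841$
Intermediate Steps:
$P = - \frac{151}{163}$ ($P = \left(-151\right) \frac{1}{163} = - \frac{151}{163} \approx -0.92638$)
$Y{\left(E \right)} = -60$
$v = 182$ ($v = 26 \left(-8 + 15\right) = 26 \cdot 7 = 182$)
$\left(-1963 + Y{\left(P \right)}\right) + v = \left(-1963 - 60\right) + 182 = -2023 + 182 = -1841$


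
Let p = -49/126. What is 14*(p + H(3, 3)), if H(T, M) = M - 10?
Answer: -931/9 ≈ -103.44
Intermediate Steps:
H(T, M) = -10 + M
p = -7/18 (p = -49*1/126 = -7/18 ≈ -0.38889)
14*(p + H(3, 3)) = 14*(-7/18 + (-10 + 3)) = 14*(-7/18 - 7) = 14*(-133/18) = -931/9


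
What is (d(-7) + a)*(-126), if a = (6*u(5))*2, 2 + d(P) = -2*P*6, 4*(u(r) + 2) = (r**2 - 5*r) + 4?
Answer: -8820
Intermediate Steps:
u(r) = -1 - 5*r/4 + r**2/4 (u(r) = -2 + ((r**2 - 5*r) + 4)/4 = -2 + (4 + r**2 - 5*r)/4 = -2 + (1 - 5*r/4 + r**2/4) = -1 - 5*r/4 + r**2/4)
d(P) = -2 - 12*P (d(P) = -2 - 2*P*6 = -2 - 12*P)
a = -12 (a = (6*(-1 - 5/4*5 + (1/4)*5**2))*2 = (6*(-1 - 25/4 + (1/4)*25))*2 = (6*(-1 - 25/4 + 25/4))*2 = (6*(-1))*2 = -6*2 = -12)
(d(-7) + a)*(-126) = ((-2 - 12*(-7)) - 12)*(-126) = ((-2 + 84) - 12)*(-126) = (82 - 12)*(-126) = 70*(-126) = -8820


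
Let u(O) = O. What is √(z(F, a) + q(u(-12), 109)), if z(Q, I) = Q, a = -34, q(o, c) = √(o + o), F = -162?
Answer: √(-162 + 2*I*√6) ≈ 0.1924 + 12.729*I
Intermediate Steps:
q(o, c) = √2*√o (q(o, c) = √(2*o) = √2*√o)
√(z(F, a) + q(u(-12), 109)) = √(-162 + √2*√(-12)) = √(-162 + √2*(2*I*√3)) = √(-162 + 2*I*√6)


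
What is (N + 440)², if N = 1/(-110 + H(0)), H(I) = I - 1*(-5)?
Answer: 2134347601/11025 ≈ 1.9359e+5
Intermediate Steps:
H(I) = 5 + I (H(I) = I + 5 = 5 + I)
N = -1/105 (N = 1/(-110 + (5 + 0)) = 1/(-110 + 5) = 1/(-105) = -1/105 ≈ -0.0095238)
(N + 440)² = (-1/105 + 440)² = (46199/105)² = 2134347601/11025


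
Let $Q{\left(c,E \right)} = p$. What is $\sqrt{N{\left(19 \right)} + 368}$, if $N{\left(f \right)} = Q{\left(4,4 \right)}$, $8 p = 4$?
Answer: $\frac{\sqrt{1474}}{2} \approx 19.196$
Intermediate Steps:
$p = \frac{1}{2}$ ($p = \frac{1}{8} \cdot 4 = \frac{1}{2} \approx 0.5$)
$Q{\left(c,E \right)} = \frac{1}{2}$
$N{\left(f \right)} = \frac{1}{2}$
$\sqrt{N{\left(19 \right)} + 368} = \sqrt{\frac{1}{2} + 368} = \sqrt{\frac{737}{2}} = \frac{\sqrt{1474}}{2}$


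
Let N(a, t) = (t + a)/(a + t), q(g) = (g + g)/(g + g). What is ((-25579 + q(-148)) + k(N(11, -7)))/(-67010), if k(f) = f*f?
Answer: 25577/67010 ≈ 0.38169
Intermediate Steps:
q(g) = 1 (q(g) = (2*g)/((2*g)) = (2*g)*(1/(2*g)) = 1)
N(a, t) = 1 (N(a, t) = (a + t)/(a + t) = 1)
k(f) = f**2
((-25579 + q(-148)) + k(N(11, -7)))/(-67010) = ((-25579 + 1) + 1**2)/(-67010) = (-25578 + 1)*(-1/67010) = -25577*(-1/67010) = 25577/67010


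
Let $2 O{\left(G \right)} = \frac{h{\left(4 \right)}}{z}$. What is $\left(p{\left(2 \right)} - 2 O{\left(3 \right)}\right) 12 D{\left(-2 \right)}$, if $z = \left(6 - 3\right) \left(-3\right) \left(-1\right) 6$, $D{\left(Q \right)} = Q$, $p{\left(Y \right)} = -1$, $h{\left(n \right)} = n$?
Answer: $\frac{232}{9} \approx 25.778$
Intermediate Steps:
$z = 54$ ($z = 3 \left(-3\right) \left(-1\right) 6 = \left(-9\right) \left(-1\right) 6 = 9 \cdot 6 = 54$)
$O{\left(G \right)} = \frac{1}{27}$ ($O{\left(G \right)} = \frac{4 \cdot \frac{1}{54}}{2} = \frac{1}{2} \cdot \frac{2}{27} = \frac{1}{27}$)
$\left(p{\left(2 \right)} - 2 O{\left(3 \right)}\right) 12 D{\left(-2 \right)} = \left(-1 - \frac{2}{27}\right) 12 \left(-2\right) = \left(- \frac{29}{27}\right) 12 \left(-2\right) = \left(- \frac{116}{9}\right) \left(-2\right) = \frac{232}{9}$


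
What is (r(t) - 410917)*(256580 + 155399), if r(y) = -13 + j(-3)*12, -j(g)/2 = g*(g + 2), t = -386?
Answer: -169324192958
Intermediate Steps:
j(g) = -2*g*(2 + g) (j(g) = -2*g*(g + 2) = -2*g*(2 + g))
r(y) = -85 (r(y) = -13 - 2*(-3)*(2 - 3)*12 = -13 - 2*(-3)*(-1)*12 = -13 - 6*12 = -13 - 72 = -85)
(r(t) - 410917)*(256580 + 155399) = (-85 - 410917)*(256580 + 155399) = -411002*411979 = -169324192958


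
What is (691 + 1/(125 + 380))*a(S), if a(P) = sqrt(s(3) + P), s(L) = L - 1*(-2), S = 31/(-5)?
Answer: 348956*I*sqrt(30)/2525 ≈ 756.96*I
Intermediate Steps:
S = -31/5 (S = 31*(-1/5) = -31/5 ≈ -6.2000)
s(L) = 2 + L (s(L) = L + 2 = 2 + L)
a(P) = sqrt(5 + P) (a(P) = sqrt((2 + 3) + P) = sqrt(5 + P))
(691 + 1/(125 + 380))*a(S) = (691 + 1/(125 + 380))*sqrt(5 - 31/5) = (691 + 1/505)*sqrt(-6/5) = (691 + 1/505)*(I*sqrt(30)/5) = 348956*(I*sqrt(30)/5)/505 = 348956*I*sqrt(30)/2525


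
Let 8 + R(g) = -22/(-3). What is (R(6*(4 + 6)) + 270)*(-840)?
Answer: -226240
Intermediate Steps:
R(g) = -⅔ (R(g) = -8 - 22/(-3) = -8 - 22*(-⅓) = -8 + 22/3 = -⅔)
(R(6*(4 + 6)) + 270)*(-840) = (-⅔ + 270)*(-840) = (808/3)*(-840) = -226240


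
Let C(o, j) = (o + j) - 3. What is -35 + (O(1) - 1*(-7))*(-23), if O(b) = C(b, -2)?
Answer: -104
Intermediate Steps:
C(o, j) = -3 + j + o (C(o, j) = (j + o) - 3 = -3 + j + o)
O(b) = -5 + b (O(b) = -3 - 2 + b = -5 + b)
-35 + (O(1) - 1*(-7))*(-23) = -35 + ((-5 + 1) - 1*(-7))*(-23) = -35 + (-4 + 7)*(-23) = -35 + 3*(-23) = -35 - 69 = -104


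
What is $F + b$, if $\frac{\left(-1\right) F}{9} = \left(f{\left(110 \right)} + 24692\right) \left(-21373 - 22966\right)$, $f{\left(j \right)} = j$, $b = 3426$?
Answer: $9897266328$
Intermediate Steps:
$F = 9897262902$ ($F = - 9 \left(110 + 24692\right) \left(-21373 - 22966\right) = - 9 \cdot 24802 \left(-44339\right) = \left(-9\right) \left(-1099695878\right) = 9897262902$)
$F + b = 9897262902 + 3426 = 9897266328$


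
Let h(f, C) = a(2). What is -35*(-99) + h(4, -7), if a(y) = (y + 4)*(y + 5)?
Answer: 3507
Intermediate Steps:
a(y) = (4 + y)*(5 + y)
h(f, C) = 42 (h(f, C) = 20 + 2² + 9*2 = 20 + 4 + 18 = 42)
-35*(-99) + h(4, -7) = -35*(-99) + 42 = 3465 + 42 = 3507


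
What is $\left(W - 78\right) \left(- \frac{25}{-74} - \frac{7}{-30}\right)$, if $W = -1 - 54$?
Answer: $- \frac{42161}{555} \approx -75.966$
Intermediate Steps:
$W = -55$
$\left(W - 78\right) \left(- \frac{25}{-74} - \frac{7}{-30}\right) = \left(-55 - 78\right) \left(- \frac{25}{-74} - \frac{7}{-30}\right) = - 133 \left(\left(-25\right) \left(- \frac{1}{74}\right) - - \frac{7}{30}\right) = - 133 \left(\frac{25}{74} + \frac{7}{30}\right) = \left(-133\right) \frac{317}{555} = - \frac{42161}{555}$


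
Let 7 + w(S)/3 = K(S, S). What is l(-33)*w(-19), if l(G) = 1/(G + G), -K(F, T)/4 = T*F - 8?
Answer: 129/2 ≈ 64.500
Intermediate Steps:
K(F, T) = 32 - 4*F*T (K(F, T) = -4*(T*F - 8) = -4*(F*T - 8) = -4*(-8 + F*T) = 32 - 4*F*T)
w(S) = 75 - 12*S**2 (w(S) = -21 + 3*(32 - 4*S*S) = -21 + 3*(32 - 4*S**2) = -21 + (96 - 12*S**2) = 75 - 12*S**2)
l(G) = 1/(2*G)
l(-33)*w(-19) = ((1/2)/(-33))*(75 - 12*(-19)**2) = ((1/2)*(-1/33))*(75 - 12*361) = -(75 - 4332)/66 = -1/66*(-4257) = 129/2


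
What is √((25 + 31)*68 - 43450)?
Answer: I*√39642 ≈ 199.1*I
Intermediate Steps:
√((25 + 31)*68 - 43450) = √(56*68 - 43450) = √(3808 - 43450) = √(-39642) = I*√39642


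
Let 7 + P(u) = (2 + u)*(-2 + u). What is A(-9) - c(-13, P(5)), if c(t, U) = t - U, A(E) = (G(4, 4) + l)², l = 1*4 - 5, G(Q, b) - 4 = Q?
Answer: 76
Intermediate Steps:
G(Q, b) = 4 + Q
P(u) = -7 + (-2 + u)*(2 + u) (P(u) = -7 + (2 + u)*(-2 + u) = -7 + (-2 + u)*(2 + u))
l = -1 (l = 4 - 5 = -1)
A(E) = 49 (A(E) = ((4 + 4) - 1)² = (8 - 1)² = 7² = 49)
A(-9) - c(-13, P(5)) = 49 - (-13 - (-11 + 5²)) = 49 - (-13 - (-11 + 25)) = 49 - (-13 - 1*14) = 49 - (-13 - 14) = 49 - 1*(-27) = 49 + 27 = 76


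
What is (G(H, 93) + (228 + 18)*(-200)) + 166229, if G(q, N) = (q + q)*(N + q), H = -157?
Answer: 137125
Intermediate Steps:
G(q, N) = 2*q*(N + q) (G(q, N) = (2*q)*(N + q) = 2*q*(N + q))
(G(H, 93) + (228 + 18)*(-200)) + 166229 = (2*(-157)*(93 - 157) + (228 + 18)*(-200)) + 166229 = (2*(-157)*(-64) + 246*(-200)) + 166229 = (20096 - 49200) + 166229 = -29104 + 166229 = 137125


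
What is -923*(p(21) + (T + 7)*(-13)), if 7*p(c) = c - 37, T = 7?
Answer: 1190670/7 ≈ 1.7010e+5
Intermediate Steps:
p(c) = -37/7 + c/7 (p(c) = (c - 37)/7 = (-37 + c)/7 = -37/7 + c/7)
-923*(p(21) + (T + 7)*(-13)) = -923*((-37/7 + (⅐)*21) + (7 + 7)*(-13)) = -923*((-37/7 + 3) + 14*(-13)) = -923*(-16/7 - 182) = -923*(-1290/7) = 1190670/7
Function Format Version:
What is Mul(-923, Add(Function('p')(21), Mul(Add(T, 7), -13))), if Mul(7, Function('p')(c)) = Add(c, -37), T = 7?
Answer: Rational(1190670, 7) ≈ 1.7010e+5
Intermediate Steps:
Function('p')(c) = Add(Rational(-37, 7), Mul(Rational(1, 7), c)) (Function('p')(c) = Mul(Rational(1, 7), Add(c, -37)) = Mul(Rational(1, 7), Add(-37, c)) = Add(Rational(-37, 7), Mul(Rational(1, 7), c)))
Mul(-923, Add(Function('p')(21), Mul(Add(T, 7), -13))) = Mul(-923, Add(Add(Rational(-37, 7), Mul(Rational(1, 7), 21)), Mul(Add(7, 7), -13))) = Mul(-923, Add(Add(Rational(-37, 7), 3), Mul(14, -13))) = Mul(-923, Add(Rational(-16, 7), -182)) = Mul(-923, Rational(-1290, 7)) = Rational(1190670, 7)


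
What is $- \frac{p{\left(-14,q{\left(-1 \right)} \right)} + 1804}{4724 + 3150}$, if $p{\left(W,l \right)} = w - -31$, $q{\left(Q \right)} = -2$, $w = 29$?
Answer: $- \frac{932}{3937} \approx -0.23673$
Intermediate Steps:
$p{\left(W,l \right)} = 60$ ($p{\left(W,l \right)} = 29 - -31 = 29 + 31 = 60$)
$- \frac{p{\left(-14,q{\left(-1 \right)} \right)} + 1804}{4724 + 3150} = - \frac{60 + 1804}{4724 + 3150} = - \frac{1864}{7874} = \left(-1\right) \frac{932}{3937} = - \frac{932}{3937}$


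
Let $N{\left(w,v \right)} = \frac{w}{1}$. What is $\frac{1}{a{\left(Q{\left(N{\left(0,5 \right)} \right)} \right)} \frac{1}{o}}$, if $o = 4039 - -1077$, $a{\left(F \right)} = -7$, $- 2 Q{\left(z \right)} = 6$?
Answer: $- \frac{5116}{7} \approx -730.86$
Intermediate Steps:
$N{\left(w,v \right)} = w$ ($N{\left(w,v \right)} = w 1 = w$)
$Q{\left(z \right)} = -3$ ($Q{\left(z \right)} = \left(- \frac{1}{2}\right) 6 = -3$)
$o = 5116$ ($o = 4039 + 1077 = 5116$)
$\frac{1}{a{\left(Q{\left(N{\left(0,5 \right)} \right)} \right)} \frac{1}{o}} = \frac{1}{\left(-7\right) \frac{1}{5116}} = \frac{1}{- \frac{7}{5116}} = - \frac{5116}{7}$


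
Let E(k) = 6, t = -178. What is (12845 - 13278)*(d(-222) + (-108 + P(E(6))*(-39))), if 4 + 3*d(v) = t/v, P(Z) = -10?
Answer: -40507583/333 ≈ -1.2164e+5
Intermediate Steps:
d(v) = -4/3 - 178/(3*v) (d(v) = -4/3 + (-178/v)/3 = -4/3 - 178/(3*v))
(12845 - 13278)*(d(-222) + (-108 + P(E(6))*(-39))) = (12845 - 13278)*((2/3)*(-89 - 2*(-222))/(-222) + (-108 - 10*(-39))) = -433*((2/3)*(-1/222)*(-89 + 444) + (-108 + 390)) = -433*((2/3)*(-1/222)*355 + 282) = -433*(-355/333 + 282) = -433*93551/333 = -40507583/333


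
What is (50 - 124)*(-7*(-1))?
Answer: -518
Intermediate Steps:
(50 - 124)*(-7*(-1)) = -74*7 = -518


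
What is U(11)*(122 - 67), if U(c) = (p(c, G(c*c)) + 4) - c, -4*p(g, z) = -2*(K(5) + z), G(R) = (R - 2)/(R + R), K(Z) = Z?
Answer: -10295/44 ≈ -233.98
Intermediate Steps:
G(R) = (-2 + R)/(2*R) (G(R) = (-2 + R)/((2*R)) = (-2 + R)*(1/(2*R)) = (-2 + R)/(2*R))
p(g, z) = 5/2 + z/2 (p(g, z) = -(-1)*(5 + z)/2 = -(-10 - 2*z)/4 = 5/2 + z/2)
U(c) = 13/2 - c + (-2 + c**2)/(4*c**2) (U(c) = ((5/2 + ((-2 + c*c)/(2*((c*c))))/2) + 4) - c = ((5/2 + ((-2 + c**2)/(2*(c**2)))/2) + 4) - c = ((5/2 + ((-2 + c**2)/(2*c**2))/2) + 4) - c = ((5/2 + (-2 + c**2)/(4*c**2)) + 4) - c = (13/2 + (-2 + c**2)/(4*c**2)) - c = 13/2 - c + (-2 + c**2)/(4*c**2))
U(11)*(122 - 67) = (27/4 - 1*11 - 1/2/11**2)*(122 - 67) = (27/4 - 11 - 1/2*1/121)*55 = (27/4 - 11 - 1/242)*55 = -2059/484*55 = -10295/44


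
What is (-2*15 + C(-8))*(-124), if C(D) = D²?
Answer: -4216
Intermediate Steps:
(-2*15 + C(-8))*(-124) = (-2*15 + (-8)²)*(-124) = (-30 + 64)*(-124) = 34*(-124) = -4216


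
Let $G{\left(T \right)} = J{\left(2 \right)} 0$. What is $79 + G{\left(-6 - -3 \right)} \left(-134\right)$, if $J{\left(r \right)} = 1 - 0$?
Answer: $79$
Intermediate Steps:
$J{\left(r \right)} = 1$ ($J{\left(r \right)} = 1 + 0 = 1$)
$G{\left(T \right)} = 0$ ($G{\left(T \right)} = 1 \cdot 0 = 0$)
$79 + G{\left(-6 - -3 \right)} \left(-134\right) = 79 + 0 \left(-134\right) = 79 + 0 = 79$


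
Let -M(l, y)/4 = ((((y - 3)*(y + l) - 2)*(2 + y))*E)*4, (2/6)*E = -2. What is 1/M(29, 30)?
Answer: 1/4887552 ≈ 2.0460e-7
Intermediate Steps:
E = -6 (E = 3*(-2) = -6)
M(l, y) = 96*(-2 + (-3 + y)*(l + y))*(2 + y) (M(l, y) = -4*(((y - 3)*(y + l) - 2)*(2 + y))*(-6)*4 = -4*(((-3 + y)*(l + y) - 2)*(2 + y))*(-6)*4 = -4*((-2 + (-3 + y)*(l + y))*(2 + y))*(-6)*4 = -4*(-6*(-2 + (-3 + y)*(l + y))*(2 + y))*4 = -(-96)*(-2 + (-3 + y)*(l + y))*(2 + y) = 96*(-2 + (-3 + y)*(l + y))*(2 + y))
1/M(29, 30) = 1/(-384 - 768*30 - 576*29 - 96*30² + 96*30³ - 96*29*30 + 96*29*30²) = 1/(-384 - 23040 - 16704 - 96*900 + 96*27000 - 83520 + 96*29*900) = 1/(-384 - 23040 - 16704 - 86400 + 2592000 - 83520 + 2505600) = 1/4887552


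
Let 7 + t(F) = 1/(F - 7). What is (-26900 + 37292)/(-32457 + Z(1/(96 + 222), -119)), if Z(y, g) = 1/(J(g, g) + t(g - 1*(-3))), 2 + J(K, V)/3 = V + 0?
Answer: -78825052/246191775 ≈ -0.32018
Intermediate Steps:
J(K, V) = -6 + 3*V (J(K, V) = -6 + 3*(V + 0) = -6 + 3*V)
t(F) = -7 + 1/(-7 + F) (t(F) = -7 + 1/(F - 7) = -7 + 1/(-7 + F))
Z(y, g) = 1/(-6 + 3*g + (29 - 7*g)/(-4 + g)) (Z(y, g) = 1/((-6 + 3*g) + (50 - 7*(g - 1*(-3)))/(-7 + (g - 1*(-3)))) = 1/((-6 + 3*g) + (50 - 7*(g + 3))/(-7 + (g + 3))) = 1/((-6 + 3*g) + (50 - 7*(3 + g))/(-7 + (3 + g))) = 1/((-6 + 3*g) + (50 + (-21 - 7*g))/(-4 + g)) = 1/((-6 + 3*g) + (29 - 7*g)/(-4 + g)) = 1/(-6 + 3*g + (29 - 7*g)/(-4 + g)))
(-26900 + 37292)/(-32457 + Z(1/(96 + 222), -119)) = (-26900 + 37292)/(-32457 + (-4 - 119)/(53 - 25*(-119) + 3*(-119)²)) = 10392/(-32457 - 123/(53 + 2975 + 3*14161)) = 10392/(-32457 - 123/(53 + 2975 + 42483)) = 10392/(-32457 - 123/45511) = 10392/(-1477150650/45511) = 10392*(-45511/1477150650) = -78825052/246191775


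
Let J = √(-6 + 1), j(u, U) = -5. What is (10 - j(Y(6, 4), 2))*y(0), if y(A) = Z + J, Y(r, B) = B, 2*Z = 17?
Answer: 255/2 + 15*I*√5 ≈ 127.5 + 33.541*I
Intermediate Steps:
Z = 17/2 (Z = (½)*17 = 17/2 ≈ 8.5000)
J = I*√5 (J = √(-5) = I*√5 ≈ 2.2361*I)
y(A) = 17/2 + I*√5
(10 - j(Y(6, 4), 2))*y(0) = (10 - 1*(-5))*(17/2 + I*√5) = (10 + 5)*(17/2 + I*√5) = 15*(17/2 + I*√5) = 255/2 + 15*I*√5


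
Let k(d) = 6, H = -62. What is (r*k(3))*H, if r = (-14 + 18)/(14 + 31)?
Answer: -496/15 ≈ -33.067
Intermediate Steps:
r = 4/45 ≈ 0.088889
(r*k(3))*H = ((4/45)*6)*(-62) = (8/15)*(-62) = -496/15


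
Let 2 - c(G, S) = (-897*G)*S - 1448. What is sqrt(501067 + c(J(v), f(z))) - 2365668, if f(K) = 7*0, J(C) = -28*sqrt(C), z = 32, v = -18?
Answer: -2365668 + sqrt(502517) ≈ -2.3650e+6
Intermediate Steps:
f(K) = 0
c(G, S) = 1450 + 897*G*S (c(G, S) = 2 - ((-897*G)*S - 1448) = 2 - (-897*G*S - 1448) = 2 - (-1448 - 897*G*S) = 2 + (1448 + 897*G*S) = 1450 + 897*G*S)
sqrt(501067 + c(J(v), f(z))) - 2365668 = sqrt(501067 + (1450 + 897*(-84*I*sqrt(2))*0)) - 2365668 = sqrt(501067 + (1450 + 0)) - 2365668 = sqrt(501067 + 1450) - 2365668 = sqrt(502517) - 2365668 = -2365668 + sqrt(502517)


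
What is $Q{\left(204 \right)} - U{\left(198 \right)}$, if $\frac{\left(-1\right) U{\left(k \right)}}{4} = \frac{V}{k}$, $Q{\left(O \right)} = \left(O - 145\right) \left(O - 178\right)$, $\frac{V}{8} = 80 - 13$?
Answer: $\frac{152938}{99} \approx 1544.8$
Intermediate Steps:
$V = 536$ ($V = 8 \left(80 - 13\right) = 8 \cdot 67 = 536$)
$Q{\left(O \right)} = \left(-178 + O\right) \left(-145 + O\right)$ ($Q{\left(O \right)} = \left(-145 + O\right) \left(-178 + O\right) = \left(-178 + O\right) \left(-145 + O\right)$)
$U{\left(k \right)} = - \frac{2144}{k}$ ($U{\left(k \right)} = - 4 \frac{536}{k} = - \frac{2144}{k}$)
$Q{\left(204 \right)} - U{\left(198 \right)} = \left(25810 + 204^{2} - 65892\right) - - \frac{2144}{198} = \left(25810 + 41616 - 65892\right) - \left(-2144\right) \frac{1}{198} = 1534 - - \frac{1072}{99} = 1534 + \frac{1072}{99} = \frac{152938}{99}$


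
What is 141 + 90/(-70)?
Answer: 978/7 ≈ 139.71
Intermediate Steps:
141 + 90/(-70) = 141 + 90*(-1/70) = 141 - 9/7 = 978/7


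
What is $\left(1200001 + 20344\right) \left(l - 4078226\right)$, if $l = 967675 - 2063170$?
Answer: $-6313724553745$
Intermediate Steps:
$l = -1095495$
$\left(1200001 + 20344\right) \left(l - 4078226\right) = \left(1200001 + 20344\right) \left(-1095495 - 4078226\right) = 1220345 \left(-1095495 - 4078226\right) = 1220345 \left(-5173721\right) = -6313724553745$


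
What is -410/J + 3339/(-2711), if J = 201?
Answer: -1782649/544911 ≈ -3.2715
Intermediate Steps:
-410/J + 3339/(-2711) = -410/201 + 3339/(-2711) = -410*1/201 + 3339*(-1/2711) = -410/201 - 3339/2711 = -1782649/544911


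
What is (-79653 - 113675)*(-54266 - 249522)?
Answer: 58730726464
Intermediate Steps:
(-79653 - 113675)*(-54266 - 249522) = -193328*(-303788) = 58730726464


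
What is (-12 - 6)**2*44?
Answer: 14256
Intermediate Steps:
(-12 - 6)**2*44 = (-18)**2*44 = 324*44 = 14256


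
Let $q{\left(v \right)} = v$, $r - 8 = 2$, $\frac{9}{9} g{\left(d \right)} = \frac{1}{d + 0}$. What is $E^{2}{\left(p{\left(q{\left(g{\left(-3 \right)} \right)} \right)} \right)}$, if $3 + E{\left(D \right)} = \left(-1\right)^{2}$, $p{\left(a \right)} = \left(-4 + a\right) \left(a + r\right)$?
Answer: $4$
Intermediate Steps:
$g{\left(d \right)} = \frac{1}{d}$ ($g{\left(d \right)} = \frac{1}{d + 0} = \frac{1}{d}$)
$r = 10$ ($r = 8 + 2 = 10$)
$p{\left(a \right)} = \left(-4 + a\right) \left(10 + a\right)$ ($p{\left(a \right)} = \left(-4 + a\right) \left(a + 10\right) = \left(-4 + a\right) \left(10 + a\right)$)
$E{\left(D \right)} = -2$ ($E{\left(D \right)} = -3 + \left(-1\right)^{2} = -3 + 1 = -2$)
$E^{2}{\left(p{\left(q{\left(g{\left(-3 \right)} \right)} \right)} \right)} = \left(-2\right)^{2} = 4$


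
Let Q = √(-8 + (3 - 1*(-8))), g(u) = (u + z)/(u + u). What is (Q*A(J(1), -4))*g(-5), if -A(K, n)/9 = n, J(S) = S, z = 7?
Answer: -36*√3/5 ≈ -12.471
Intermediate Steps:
g(u) = (7 + u)/(2*u) (g(u) = (u + 7)/(u + u) = (7 + u)/((2*u)) = (7 + u)*(1/(2*u)) = (7 + u)/(2*u))
A(K, n) = -9*n
Q = √3 (Q = √(-8 + (3 + 8)) = √(-8 + 11) = √3 ≈ 1.7320)
(Q*A(J(1), -4))*g(-5) = (√3*(-9*(-4)))*((½)*(7 - 5)/(-5)) = (√3*36)*((½)*(-⅕)*2) = (36*√3)*(-⅕) = -36*√3/5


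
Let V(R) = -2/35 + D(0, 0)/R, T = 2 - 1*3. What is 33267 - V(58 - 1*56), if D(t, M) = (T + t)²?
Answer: 2328659/70 ≈ 33267.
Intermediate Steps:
T = -1 (T = 2 - 3 = -1)
D(t, M) = (-1 + t)²
V(R) = -2/35 + 1/R (V(R) = -2/35 + (-1 + 0)²/R = -2*1/35 + (-1)²/R = -2/35 + 1/R)
33267 - V(58 - 1*56) = 33267 - (-2/35 + 1/(58 - 1*56)) = 33267 - (-2/35 + 1/(58 - 56)) = 33267 - (-2/35 + 1/2) = 33267 - (-2/35 + ½) = 33267 - 1*31/70 = 33267 - 31/70 = 2328659/70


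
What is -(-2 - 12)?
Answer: 14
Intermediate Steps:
-(-2 - 12) = -1*(-14) = 14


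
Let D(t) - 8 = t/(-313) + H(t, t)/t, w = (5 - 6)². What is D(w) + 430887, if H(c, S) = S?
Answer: 134870447/313 ≈ 4.3090e+5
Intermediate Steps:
w = 1 (w = (-1)² = 1)
D(t) = 9 - t/313 (D(t) = 8 + (t/(-313) + t/t) = 8 + (t*(-1/313) + 1) = 8 + (-t/313 + 1) = 8 + (1 - t/313) = 9 - t/313)
D(w) + 430887 = (9 - 1/313*1) + 430887 = (9 - 1/313) + 430887 = 2816/313 + 430887 = 134870447/313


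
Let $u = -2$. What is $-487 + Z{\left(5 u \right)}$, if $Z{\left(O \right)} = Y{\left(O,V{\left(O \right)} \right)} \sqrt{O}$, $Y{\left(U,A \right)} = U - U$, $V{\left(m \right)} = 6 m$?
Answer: $-487$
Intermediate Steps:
$Y{\left(U,A \right)} = 0$
$Z{\left(O \right)} = 0$ ($Z{\left(O \right)} = 0 \sqrt{O} = 0$)
$-487 + Z{\left(5 u \right)} = -487 + 0 = -487$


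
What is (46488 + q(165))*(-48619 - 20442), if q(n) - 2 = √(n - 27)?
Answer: -3210645890 - 69061*√138 ≈ -3.2115e+9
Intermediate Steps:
q(n) = 2 + √(-27 + n) (q(n) = 2 + √(n - 27) = 2 + √(-27 + n))
(46488 + q(165))*(-48619 - 20442) = (46488 + (2 + √(-27 + 165)))*(-48619 - 20442) = (46488 + (2 + √138))*(-69061) = (46490 + √138)*(-69061) = -3210645890 - 69061*√138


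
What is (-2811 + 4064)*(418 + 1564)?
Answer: 2483446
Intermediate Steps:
(-2811 + 4064)*(418 + 1564) = 1253*1982 = 2483446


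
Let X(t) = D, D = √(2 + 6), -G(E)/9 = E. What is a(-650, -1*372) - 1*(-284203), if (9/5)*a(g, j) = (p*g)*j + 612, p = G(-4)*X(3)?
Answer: 284543 + 9672000*√2 ≈ 1.3963e+7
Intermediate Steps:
G(E) = -9*E
D = 2*√2 (D = √8 = 2*√2 ≈ 2.8284)
X(t) = 2*√2
p = 72*√2 (p = (-9*(-4))*(2*√2) = 36*(2*√2) = 72*√2 ≈ 101.82)
a(g, j) = 340 + 40*g*j*√2 (a(g, j) = 5*(((72*√2)*g)*j + 612)/9 = 5*((72*g*√2)*j + 612)/9 = 5*(72*g*j*√2 + 612)/9 = 5*(612 + 72*g*j*√2)/9 = 340 + 40*g*j*√2)
a(-650, -1*372) - 1*(-284203) = (340 + 40*(-650)*(-1*372)*√2) - 1*(-284203) = (340 + 40*(-650)*(-372)*√2) + 284203 = (340 + 9672000*√2) + 284203 = 284543 + 9672000*√2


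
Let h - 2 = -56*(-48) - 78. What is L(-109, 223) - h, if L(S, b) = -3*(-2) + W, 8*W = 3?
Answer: -20845/8 ≈ -2605.6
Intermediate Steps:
W = 3/8 (W = (1/8)*3 = 3/8 ≈ 0.37500)
L(S, b) = 51/8 (L(S, b) = -3*(-2) + 3/8 = 6 + 3/8 = 51/8)
h = 2612 (h = 2 + (-56*(-48) - 78) = 2 + (2688 - 78) = 2 + 2610 = 2612)
L(-109, 223) - h = 51/8 - 1*2612 = 51/8 - 2612 = -20845/8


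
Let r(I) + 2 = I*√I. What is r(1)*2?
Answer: -2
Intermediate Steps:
r(I) = -2 + I^(3/2) (r(I) = -2 + I*√I = -2 + I^(3/2))
r(1)*2 = (-2 + 1^(3/2))*2 = (-2 + 1)*2 = -1*2 = -2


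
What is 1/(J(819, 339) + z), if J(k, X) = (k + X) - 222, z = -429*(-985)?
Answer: 1/423501 ≈ 2.3613e-6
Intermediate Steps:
z = 422565
J(k, X) = -222 + X + k (J(k, X) = (X + k) - 222 = -222 + X + k)
1/(J(819, 339) + z) = 1/((-222 + 339 + 819) + 422565) = 1/(936 + 422565) = 1/423501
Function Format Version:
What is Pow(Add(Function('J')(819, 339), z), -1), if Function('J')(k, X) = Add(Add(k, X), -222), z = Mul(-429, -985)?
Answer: Rational(1, 423501) ≈ 2.3613e-6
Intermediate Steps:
z = 422565
Function('J')(k, X) = Add(-222, X, k) (Function('J')(k, X) = Add(Add(X, k), -222) = Add(-222, X, k))
Pow(Add(Function('J')(819, 339), z), -1) = Pow(Add(Add(-222, 339, 819), 422565), -1) = Pow(Add(936, 422565), -1) = Pow(423501, -1) = Rational(1, 423501)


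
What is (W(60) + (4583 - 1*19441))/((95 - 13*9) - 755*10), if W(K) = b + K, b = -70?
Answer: 1239/631 ≈ 1.9636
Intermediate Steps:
W(K) = -70 + K
(W(60) + (4583 - 1*19441))/((95 - 13*9) - 755*10) = ((-70 + 60) + (4583 - 1*19441))/((95 - 13*9) - 755*10) = (-10 + (4583 - 19441))/((95 - 117) - 7550) = (-10 - 14858)/(-22 - 7550) = -14868/(-7572) = -14868*(-1/7572) = 1239/631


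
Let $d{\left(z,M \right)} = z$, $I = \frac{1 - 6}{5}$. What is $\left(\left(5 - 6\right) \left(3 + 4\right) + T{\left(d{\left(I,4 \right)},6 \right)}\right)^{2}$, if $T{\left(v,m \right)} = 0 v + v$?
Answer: $64$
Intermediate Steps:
$I = -1$ ($I = \left(1 - 6\right) \frac{1}{5} = \left(-5\right) \frac{1}{5} = -1$)
$T{\left(v,m \right)} = v$ ($T{\left(v,m \right)} = 0 + v = v$)
$\left(\left(5 - 6\right) \left(3 + 4\right) + T{\left(d{\left(I,4 \right)},6 \right)}\right)^{2} = \left(\left(5 - 6\right) \left(3 + 4\right) - 1\right)^{2} = \left(\left(-1\right) 7 - 1\right)^{2} = \left(-7 - 1\right)^{2} = \left(-8\right)^{2} = 64$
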